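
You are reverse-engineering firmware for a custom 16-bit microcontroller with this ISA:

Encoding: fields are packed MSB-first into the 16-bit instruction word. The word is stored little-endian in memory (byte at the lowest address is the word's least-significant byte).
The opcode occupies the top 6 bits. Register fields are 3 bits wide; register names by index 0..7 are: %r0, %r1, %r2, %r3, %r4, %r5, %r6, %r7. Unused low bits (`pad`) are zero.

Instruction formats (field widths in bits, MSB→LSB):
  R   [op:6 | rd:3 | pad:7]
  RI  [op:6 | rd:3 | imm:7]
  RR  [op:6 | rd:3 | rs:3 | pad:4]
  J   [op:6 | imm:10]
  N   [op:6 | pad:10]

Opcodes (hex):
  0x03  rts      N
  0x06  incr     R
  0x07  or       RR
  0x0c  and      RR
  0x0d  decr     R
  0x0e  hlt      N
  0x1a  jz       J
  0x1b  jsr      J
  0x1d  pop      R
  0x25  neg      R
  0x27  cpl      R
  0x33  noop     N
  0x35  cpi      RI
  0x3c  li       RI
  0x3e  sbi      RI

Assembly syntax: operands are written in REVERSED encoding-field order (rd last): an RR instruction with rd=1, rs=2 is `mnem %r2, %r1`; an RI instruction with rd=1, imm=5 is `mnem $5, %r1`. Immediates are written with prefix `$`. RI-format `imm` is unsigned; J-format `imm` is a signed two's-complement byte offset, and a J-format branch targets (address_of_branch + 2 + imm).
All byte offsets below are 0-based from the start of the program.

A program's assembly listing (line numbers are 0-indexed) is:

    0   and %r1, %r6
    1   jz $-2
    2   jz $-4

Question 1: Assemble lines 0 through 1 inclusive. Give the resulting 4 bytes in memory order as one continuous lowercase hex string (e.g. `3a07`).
0. and fields op=0xc:6|rd=6:3|rs=1:3|pad=0:4 → word 3310h → 10 33
1. jz fields op=0x1a:6|imm=-2:10 → word 6bfeh → fe 6b

1033fe6b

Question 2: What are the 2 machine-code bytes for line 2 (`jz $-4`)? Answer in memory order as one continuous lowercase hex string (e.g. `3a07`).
L2: jz op=0x1a:6|imm=-4:10 ⇒ 0x6bfc ⇒ little fc 6b

fc6b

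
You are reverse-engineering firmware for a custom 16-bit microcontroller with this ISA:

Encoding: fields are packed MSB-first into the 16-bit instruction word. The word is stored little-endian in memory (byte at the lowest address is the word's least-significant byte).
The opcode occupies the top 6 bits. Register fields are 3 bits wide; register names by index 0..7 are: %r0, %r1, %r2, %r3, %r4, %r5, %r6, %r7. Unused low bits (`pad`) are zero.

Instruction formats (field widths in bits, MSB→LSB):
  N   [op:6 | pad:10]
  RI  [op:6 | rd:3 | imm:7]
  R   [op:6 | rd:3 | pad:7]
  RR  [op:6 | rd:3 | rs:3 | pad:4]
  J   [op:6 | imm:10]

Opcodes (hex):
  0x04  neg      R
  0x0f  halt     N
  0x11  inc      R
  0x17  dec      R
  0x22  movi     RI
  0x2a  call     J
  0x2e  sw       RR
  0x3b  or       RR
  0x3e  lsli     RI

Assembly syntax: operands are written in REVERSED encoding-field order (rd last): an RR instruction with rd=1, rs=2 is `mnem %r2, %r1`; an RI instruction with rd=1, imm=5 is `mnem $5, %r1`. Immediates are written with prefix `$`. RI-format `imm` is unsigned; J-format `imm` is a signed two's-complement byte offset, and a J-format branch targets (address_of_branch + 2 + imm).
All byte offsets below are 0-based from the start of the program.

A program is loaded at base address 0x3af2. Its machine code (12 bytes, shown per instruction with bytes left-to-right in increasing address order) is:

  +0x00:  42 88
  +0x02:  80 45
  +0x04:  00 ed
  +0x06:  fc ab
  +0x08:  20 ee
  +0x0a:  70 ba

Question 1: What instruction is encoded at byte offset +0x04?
@+04  little-endian(00 ed) = 0xed00
  op=0xed00>>10=0x3b ⇒ or (RR)
  rd@[9:7]=0x2 ⇒ %r2
  rs@[6:4]=0x0 ⇒ %r0

or %r0, %r2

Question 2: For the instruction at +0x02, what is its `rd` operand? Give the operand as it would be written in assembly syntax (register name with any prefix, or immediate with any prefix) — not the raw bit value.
%r3

@+02  little-endian(80 45) = 0x4580
  top 6b → 0x11 → inc [R]
  rd: (w>>7)&0x7=0x3 → %r3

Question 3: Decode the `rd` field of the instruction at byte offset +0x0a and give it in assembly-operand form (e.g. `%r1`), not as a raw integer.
%r4

@+0a  little-endian(70 ba) = 0xba70
  opcode bits[15:10]=0x2e: sw/RR
  rd@[9:7]=0x4 ⇒ %r4
  rs@[6:4]=0x7 ⇒ %r7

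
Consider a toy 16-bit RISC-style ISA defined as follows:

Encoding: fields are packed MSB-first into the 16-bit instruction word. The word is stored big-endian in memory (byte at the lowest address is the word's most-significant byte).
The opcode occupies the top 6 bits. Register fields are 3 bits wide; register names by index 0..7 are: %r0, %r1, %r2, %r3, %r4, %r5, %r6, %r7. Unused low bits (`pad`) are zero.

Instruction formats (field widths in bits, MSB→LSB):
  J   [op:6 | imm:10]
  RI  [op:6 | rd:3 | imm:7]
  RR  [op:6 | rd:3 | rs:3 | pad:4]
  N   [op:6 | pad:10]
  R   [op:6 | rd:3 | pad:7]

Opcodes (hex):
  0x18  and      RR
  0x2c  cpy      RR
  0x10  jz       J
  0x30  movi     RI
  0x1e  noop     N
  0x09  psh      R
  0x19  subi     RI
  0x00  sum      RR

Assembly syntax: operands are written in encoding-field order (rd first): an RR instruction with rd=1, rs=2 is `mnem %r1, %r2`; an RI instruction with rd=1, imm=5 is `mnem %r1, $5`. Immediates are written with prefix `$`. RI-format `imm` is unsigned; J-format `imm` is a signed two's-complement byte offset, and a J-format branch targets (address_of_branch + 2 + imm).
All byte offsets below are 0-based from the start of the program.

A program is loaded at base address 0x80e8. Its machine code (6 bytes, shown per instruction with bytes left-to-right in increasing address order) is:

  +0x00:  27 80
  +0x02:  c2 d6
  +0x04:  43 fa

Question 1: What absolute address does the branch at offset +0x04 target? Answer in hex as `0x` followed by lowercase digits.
0x80e8

+0x04: 43 fa ⇒ word 0x43fa (big)
  top 6b → 0x10 → jz [J]
  [9:0] imm=1018 (s10→-6) = $-6
  target = base 0x80e8 + off 0x04 + 2 + imm -6 = 0x80e8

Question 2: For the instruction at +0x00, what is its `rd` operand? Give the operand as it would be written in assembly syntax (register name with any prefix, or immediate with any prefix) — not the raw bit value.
off 0x00: read 27 80 as big → 0x2780
  opcode bits[15:10]=0x9: psh/R
  rd: (w>>7)&0x7=0x7 → %r7

%r7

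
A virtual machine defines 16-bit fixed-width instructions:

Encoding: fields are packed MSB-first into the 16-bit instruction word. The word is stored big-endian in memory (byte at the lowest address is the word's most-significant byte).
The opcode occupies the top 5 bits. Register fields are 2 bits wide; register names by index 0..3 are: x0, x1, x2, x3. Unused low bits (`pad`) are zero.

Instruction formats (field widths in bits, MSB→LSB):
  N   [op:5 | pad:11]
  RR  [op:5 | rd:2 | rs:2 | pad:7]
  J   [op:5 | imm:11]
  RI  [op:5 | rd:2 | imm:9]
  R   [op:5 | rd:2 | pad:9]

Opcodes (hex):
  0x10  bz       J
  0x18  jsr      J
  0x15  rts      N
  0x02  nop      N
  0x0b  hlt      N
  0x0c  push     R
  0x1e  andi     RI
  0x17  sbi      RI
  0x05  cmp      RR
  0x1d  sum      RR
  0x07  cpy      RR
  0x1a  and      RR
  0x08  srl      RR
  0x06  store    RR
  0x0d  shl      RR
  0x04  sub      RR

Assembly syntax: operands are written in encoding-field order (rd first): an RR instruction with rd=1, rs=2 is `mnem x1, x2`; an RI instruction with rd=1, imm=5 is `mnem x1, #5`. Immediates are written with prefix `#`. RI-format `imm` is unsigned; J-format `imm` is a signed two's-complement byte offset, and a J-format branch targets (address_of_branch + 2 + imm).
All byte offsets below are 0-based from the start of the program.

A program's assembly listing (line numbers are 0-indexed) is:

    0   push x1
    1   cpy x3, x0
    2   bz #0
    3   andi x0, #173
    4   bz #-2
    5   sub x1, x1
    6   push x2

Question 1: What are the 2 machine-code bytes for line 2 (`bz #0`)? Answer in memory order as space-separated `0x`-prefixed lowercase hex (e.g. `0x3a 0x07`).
line 2 (bz): pack op=0x10:5|imm=0:11 = 0x8000; big→ 80 00

0x80 0x00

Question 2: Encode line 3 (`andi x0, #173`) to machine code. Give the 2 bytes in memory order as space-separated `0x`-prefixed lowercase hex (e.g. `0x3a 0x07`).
3. andi fields op=0x1e:5|rd=0:2|imm=173:9 → word f0adh → f0 ad

0xf0 0xad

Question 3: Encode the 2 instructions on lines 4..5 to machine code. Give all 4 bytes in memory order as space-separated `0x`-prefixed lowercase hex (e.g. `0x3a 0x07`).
L4: bz op=0x10:5|imm=-2:11 ⇒ 0x87fe ⇒ big 87 fe
L5: sub op=0x4:5|rd=1:2|rs=1:2|pad=0:7 ⇒ 0x2280 ⇒ big 22 80

0x87 0xfe 0x22 0x80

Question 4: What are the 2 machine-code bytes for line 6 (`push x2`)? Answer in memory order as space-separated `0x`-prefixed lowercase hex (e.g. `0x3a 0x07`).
0x64 0x00

6. push fields op=0xc:5|rd=2:2|pad=0:9 → word 6400h → 64 00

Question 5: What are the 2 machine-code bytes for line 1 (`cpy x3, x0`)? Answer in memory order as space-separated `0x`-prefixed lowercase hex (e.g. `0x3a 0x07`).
0x3e 0x00

1. cpy fields op=0x7:5|rd=3:2|rs=0:2|pad=0:7 → word 3e00h → 3e 00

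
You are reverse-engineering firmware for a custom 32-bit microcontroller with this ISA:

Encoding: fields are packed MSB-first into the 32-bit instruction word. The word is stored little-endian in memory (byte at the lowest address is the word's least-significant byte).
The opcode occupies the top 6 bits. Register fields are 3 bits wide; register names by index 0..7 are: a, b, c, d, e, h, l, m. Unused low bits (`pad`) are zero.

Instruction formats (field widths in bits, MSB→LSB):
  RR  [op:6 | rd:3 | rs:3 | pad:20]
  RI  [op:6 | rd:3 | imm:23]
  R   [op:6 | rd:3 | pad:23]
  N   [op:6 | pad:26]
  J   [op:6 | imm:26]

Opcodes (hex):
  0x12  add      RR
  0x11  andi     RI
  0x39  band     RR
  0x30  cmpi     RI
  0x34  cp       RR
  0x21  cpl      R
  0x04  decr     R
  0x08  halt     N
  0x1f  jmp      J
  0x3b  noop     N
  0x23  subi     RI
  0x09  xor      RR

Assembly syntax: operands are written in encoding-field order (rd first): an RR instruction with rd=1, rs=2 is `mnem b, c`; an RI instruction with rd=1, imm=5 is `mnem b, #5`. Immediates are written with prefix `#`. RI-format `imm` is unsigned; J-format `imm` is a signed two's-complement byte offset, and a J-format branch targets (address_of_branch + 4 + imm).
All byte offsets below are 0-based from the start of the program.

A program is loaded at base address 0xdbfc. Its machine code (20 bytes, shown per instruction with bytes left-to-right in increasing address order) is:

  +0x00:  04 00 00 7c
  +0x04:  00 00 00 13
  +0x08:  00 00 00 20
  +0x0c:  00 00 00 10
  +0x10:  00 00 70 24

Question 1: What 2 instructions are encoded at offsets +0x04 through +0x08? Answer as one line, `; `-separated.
off 0x04: read 00 00 00 13 as little → 0x13000000
  op=0x13000000>>26=0x4 ⇒ decr (R)
  [25:23] rd=6 = l
off 0x08: read 00 00 00 20 as little → 0x20000000
  op=0x20000000>>26=0x8 ⇒ halt (N)

decr l; halt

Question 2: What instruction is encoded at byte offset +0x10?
xor a, m

[10] 00 00 70 24 → 0x24700000
  top 6b → 0x9 → xor [RR]
  rd@[25:23]=0x0 ⇒ a
  rs@[22:20]=0x7 ⇒ m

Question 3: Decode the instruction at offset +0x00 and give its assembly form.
[00] 04 00 00 7c → 0x7c000004
  top 6b → 0x1f → jmp [J]
  imm: (w>>0)&0x3ffffff=0x4 → #4

jmp #4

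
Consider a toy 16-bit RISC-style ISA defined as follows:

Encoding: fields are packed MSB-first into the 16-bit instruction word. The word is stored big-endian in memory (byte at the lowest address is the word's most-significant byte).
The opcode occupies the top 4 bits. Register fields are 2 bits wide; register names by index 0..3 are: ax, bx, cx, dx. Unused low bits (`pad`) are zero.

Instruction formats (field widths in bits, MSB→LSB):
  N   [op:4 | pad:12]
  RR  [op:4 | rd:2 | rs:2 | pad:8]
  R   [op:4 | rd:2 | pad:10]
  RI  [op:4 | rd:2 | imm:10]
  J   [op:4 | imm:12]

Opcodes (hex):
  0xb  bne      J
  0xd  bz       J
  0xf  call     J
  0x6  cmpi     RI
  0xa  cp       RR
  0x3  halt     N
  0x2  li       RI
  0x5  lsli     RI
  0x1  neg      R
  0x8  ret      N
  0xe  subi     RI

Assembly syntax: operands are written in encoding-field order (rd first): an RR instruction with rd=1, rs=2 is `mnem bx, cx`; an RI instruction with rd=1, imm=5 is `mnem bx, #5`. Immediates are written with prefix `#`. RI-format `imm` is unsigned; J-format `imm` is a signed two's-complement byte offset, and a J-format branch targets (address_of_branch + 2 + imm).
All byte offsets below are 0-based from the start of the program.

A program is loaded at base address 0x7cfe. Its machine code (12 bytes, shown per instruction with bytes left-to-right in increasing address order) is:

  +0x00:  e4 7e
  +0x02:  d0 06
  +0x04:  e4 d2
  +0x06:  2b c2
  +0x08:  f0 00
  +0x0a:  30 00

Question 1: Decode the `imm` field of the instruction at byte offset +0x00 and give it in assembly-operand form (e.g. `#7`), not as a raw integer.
#126

off 0x00: read e4 7e as big → 0xe47e
  top 4b → 0xe → subi [RI]
  [11:10] rd=1 = bx
  [9:0] imm=126 = #126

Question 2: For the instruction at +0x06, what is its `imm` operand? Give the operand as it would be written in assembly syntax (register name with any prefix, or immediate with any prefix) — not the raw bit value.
off 0x06: read 2b c2 as big → 0x2bc2
  top 4b → 0x2 → li [RI]
  [11:10] rd=2 = cx
  [9:0] imm=962 = #962

#962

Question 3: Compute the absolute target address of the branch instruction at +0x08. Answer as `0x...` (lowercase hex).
0x7d08

[08] f0 00 → 0xf000
  opcode bits[15:12]=0xf: call/J
  imm@[11:0]=0x0 ⇒ #0
  target = base 0x7cfe + off 0x08 + 2 + imm 0 = 0x7d08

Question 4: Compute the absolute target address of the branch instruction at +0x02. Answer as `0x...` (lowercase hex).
0x7d08

+0x02: d0 06 ⇒ word 0xd006 (big)
  op=0xd006>>12=0xd ⇒ bz (J)
  [11:0] imm=6 = #6
  target = base 0x7cfe + off 0x02 + 2 + imm 6 = 0x7d08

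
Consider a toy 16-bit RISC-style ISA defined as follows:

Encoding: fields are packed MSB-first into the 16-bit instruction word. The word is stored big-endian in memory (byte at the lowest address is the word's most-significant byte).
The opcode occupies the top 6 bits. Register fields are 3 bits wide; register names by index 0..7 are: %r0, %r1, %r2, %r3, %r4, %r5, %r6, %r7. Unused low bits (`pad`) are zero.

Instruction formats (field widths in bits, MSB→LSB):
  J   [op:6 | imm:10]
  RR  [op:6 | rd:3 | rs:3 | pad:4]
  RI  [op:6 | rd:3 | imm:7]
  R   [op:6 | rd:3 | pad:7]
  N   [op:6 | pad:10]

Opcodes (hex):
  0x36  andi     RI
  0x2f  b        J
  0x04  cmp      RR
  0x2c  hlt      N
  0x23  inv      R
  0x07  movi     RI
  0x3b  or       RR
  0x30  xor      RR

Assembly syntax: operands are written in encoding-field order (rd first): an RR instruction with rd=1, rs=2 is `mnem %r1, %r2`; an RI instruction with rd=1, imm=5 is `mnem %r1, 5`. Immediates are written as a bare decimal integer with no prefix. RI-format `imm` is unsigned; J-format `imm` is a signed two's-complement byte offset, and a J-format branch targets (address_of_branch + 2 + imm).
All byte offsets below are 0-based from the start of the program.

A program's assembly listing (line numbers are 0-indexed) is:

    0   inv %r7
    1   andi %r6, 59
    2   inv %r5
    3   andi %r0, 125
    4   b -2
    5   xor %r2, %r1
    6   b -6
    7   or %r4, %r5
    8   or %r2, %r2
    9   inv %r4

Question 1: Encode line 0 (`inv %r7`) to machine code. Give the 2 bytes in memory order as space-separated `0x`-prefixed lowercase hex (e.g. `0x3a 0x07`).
line 0 (inv): pack op=0x23:6|rd=7:3|pad=0:7 = 0x8f80; big→ 8f 80

0x8f 0x80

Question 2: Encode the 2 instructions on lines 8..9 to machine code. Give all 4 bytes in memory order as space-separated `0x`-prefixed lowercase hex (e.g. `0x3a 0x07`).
8. or fields op=0x3b:6|rd=2:3|rs=2:3|pad=0:4 → word ed20h → ed 20
9. inv fields op=0x23:6|rd=4:3|pad=0:7 → word 8e00h → 8e 00

0xed 0x20 0x8e 0x00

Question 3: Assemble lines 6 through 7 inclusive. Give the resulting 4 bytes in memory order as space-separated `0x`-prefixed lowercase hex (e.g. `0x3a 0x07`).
0xbf 0xfa 0xee 0x50

L6: b op=0x2f:6|imm=-6:10 ⇒ 0xbffa ⇒ big bf fa
L7: or op=0x3b:6|rd=4:3|rs=5:3|pad=0:4 ⇒ 0xee50 ⇒ big ee 50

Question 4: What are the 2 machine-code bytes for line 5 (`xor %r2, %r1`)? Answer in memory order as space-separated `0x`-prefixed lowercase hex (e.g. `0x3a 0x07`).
line 5 (xor): pack op=0x30:6|rd=2:3|rs=1:3|pad=0:4 = 0xc110; big→ c1 10

0xc1 0x10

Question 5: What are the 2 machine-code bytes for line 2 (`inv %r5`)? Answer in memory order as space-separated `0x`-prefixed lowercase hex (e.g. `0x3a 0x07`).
0x8e 0x80

L2: inv op=0x23:6|rd=5:3|pad=0:7 ⇒ 0x8e80 ⇒ big 8e 80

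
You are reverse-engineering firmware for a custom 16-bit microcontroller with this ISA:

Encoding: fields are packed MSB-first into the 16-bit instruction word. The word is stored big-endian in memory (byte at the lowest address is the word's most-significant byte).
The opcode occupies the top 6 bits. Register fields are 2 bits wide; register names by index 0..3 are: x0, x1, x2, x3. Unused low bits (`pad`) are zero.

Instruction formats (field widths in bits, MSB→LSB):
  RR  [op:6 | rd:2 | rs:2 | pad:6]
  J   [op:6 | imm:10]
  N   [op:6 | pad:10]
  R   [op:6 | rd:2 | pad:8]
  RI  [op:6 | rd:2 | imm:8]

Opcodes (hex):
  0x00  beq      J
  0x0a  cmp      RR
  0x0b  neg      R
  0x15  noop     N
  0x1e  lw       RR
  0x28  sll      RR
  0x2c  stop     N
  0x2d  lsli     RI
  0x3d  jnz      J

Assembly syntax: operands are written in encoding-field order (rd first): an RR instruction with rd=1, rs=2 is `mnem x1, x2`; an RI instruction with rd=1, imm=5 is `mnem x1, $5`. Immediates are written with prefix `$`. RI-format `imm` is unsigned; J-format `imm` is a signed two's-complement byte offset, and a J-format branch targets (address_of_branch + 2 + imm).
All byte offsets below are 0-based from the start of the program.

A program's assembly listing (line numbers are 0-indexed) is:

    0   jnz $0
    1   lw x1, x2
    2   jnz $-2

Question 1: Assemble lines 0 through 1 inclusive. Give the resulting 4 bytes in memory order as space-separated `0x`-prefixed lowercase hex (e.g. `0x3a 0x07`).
0. jnz fields op=0x3d:6|imm=0:10 → word f400h → f4 00
1. lw fields op=0x1e:6|rd=1:2|rs=2:2|pad=0:6 → word 7980h → 79 80

0xf4 0x00 0x79 0x80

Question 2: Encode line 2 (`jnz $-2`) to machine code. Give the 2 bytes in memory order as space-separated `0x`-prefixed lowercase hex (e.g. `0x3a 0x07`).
0xf7 0xfe

L2: jnz op=0x3d:6|imm=-2:10 ⇒ 0xf7fe ⇒ big f7 fe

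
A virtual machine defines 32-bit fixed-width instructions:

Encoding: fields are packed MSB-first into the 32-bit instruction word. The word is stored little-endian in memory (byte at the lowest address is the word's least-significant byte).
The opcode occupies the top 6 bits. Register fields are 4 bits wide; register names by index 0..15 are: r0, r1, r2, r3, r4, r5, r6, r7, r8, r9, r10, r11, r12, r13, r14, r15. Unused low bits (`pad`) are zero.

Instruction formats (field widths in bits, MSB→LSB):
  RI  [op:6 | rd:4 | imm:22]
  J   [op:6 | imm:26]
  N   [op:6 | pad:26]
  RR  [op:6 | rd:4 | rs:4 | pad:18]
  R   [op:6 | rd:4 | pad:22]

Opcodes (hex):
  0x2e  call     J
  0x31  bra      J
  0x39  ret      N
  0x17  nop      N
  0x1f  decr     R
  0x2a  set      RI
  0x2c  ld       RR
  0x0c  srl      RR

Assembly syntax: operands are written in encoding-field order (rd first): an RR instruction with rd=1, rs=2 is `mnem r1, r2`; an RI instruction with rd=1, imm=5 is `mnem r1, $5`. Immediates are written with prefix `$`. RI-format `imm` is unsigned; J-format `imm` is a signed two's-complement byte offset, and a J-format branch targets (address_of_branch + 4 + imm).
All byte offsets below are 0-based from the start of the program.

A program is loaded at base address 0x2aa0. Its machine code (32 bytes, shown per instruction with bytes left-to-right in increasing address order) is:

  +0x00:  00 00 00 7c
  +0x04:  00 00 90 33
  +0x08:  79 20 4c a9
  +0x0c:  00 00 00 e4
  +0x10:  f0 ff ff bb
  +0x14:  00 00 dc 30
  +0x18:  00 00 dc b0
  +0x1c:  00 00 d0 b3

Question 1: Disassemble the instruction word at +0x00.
@+00  little-endian(00 00 00 7c) = 0x7c000000
  top 6b → 0x1f → decr [R]
  rd@[25:22]=0x0 ⇒ r0

decr r0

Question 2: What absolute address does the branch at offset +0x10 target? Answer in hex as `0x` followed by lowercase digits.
@+10  little-endian(f0 ff ff bb) = 0xbbfffff0
  top 6b → 0x2e → call [J]
  imm: (w>>0)&0x3ffffff=0x3fffff0 (s26→-16) → $-16
  target = base 0x2aa0 + off 0x10 + 4 + imm -16 = 0x2aa4

0x2aa4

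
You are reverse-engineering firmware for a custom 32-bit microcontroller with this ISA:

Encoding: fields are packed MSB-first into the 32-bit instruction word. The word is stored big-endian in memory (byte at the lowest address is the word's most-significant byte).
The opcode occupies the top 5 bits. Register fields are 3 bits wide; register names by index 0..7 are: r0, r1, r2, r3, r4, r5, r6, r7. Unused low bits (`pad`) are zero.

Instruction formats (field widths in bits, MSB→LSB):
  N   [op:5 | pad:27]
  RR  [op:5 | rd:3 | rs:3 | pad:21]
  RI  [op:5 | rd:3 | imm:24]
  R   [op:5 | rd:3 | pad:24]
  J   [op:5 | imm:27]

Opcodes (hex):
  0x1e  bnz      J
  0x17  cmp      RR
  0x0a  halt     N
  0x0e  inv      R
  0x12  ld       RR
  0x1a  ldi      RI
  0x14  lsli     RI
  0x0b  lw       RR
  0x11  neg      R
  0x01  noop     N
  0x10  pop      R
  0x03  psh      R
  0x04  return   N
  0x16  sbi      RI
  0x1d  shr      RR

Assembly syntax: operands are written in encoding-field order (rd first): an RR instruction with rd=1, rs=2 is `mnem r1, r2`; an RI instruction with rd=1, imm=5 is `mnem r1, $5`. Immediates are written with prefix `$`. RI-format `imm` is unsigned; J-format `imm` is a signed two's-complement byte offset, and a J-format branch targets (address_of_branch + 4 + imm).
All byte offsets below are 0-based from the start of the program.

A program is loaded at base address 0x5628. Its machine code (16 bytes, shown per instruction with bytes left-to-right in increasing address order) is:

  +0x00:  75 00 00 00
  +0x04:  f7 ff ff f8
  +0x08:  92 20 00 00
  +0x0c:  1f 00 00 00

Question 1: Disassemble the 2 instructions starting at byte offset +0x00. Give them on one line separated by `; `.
inv r5; bnz $-8

off 0x00: read 75 00 00 00 as big → 0x75000000
  opcode bits[31:27]=0xe: inv/R
  [26:24] rd=5 = r5
off 0x04: read f7 ff ff f8 as big → 0xf7fffff8
  opcode bits[31:27]=0x1e: bnz/J
  [26:0] imm=134217720 (s27→-8) = $-8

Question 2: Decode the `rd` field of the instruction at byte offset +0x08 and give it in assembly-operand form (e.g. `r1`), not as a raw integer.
r2

off 0x08: read 92 20 00 00 as big → 0x92200000
  top 5b → 0x12 → ld [RR]
  rd: (w>>24)&0x7=0x2 → r2
  rs: (w>>21)&0x7=0x1 → r1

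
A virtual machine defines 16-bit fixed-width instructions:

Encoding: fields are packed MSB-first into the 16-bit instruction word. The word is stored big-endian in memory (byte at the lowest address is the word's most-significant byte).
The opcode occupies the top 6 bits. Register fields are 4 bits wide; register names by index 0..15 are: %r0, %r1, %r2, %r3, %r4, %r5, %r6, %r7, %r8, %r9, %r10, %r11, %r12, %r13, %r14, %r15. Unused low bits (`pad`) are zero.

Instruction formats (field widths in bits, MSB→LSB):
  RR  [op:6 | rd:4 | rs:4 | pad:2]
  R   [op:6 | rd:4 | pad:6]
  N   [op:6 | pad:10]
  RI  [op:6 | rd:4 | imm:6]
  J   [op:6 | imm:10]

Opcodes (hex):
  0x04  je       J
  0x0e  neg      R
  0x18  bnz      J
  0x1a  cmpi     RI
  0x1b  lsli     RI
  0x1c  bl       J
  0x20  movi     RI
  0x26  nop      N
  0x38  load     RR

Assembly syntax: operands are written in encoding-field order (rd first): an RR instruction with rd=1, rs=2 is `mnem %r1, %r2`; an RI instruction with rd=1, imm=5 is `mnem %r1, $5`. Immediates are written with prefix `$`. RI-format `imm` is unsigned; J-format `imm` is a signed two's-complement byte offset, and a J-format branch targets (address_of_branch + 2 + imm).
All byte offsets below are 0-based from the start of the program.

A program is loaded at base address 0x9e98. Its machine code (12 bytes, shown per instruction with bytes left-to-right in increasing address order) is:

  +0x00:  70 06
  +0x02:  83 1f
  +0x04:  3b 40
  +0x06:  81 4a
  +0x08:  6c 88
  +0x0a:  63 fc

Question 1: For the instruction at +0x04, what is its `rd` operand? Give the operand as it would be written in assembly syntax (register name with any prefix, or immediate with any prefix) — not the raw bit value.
%r13

+0x04: 3b 40 ⇒ word 0x3b40 (big)
  top 6b → 0xe → neg [R]
  rd: (w>>6)&0xf=0xd → %r13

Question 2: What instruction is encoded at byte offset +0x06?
movi %r5, $10

@+06  big-endian(81 4a) = 0x814a
  top 6b → 0x20 → movi [RI]
  rd: (w>>6)&0xf=0x5 → %r5
  imm: (w>>0)&0x3f=0xa → $10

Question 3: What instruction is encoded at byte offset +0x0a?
[0a] 63 fc → 0x63fc
  top 6b → 0x18 → bnz [J]
  imm: (w>>0)&0x3ff=0x3fc (s10→-4) → $-4

bnz $-4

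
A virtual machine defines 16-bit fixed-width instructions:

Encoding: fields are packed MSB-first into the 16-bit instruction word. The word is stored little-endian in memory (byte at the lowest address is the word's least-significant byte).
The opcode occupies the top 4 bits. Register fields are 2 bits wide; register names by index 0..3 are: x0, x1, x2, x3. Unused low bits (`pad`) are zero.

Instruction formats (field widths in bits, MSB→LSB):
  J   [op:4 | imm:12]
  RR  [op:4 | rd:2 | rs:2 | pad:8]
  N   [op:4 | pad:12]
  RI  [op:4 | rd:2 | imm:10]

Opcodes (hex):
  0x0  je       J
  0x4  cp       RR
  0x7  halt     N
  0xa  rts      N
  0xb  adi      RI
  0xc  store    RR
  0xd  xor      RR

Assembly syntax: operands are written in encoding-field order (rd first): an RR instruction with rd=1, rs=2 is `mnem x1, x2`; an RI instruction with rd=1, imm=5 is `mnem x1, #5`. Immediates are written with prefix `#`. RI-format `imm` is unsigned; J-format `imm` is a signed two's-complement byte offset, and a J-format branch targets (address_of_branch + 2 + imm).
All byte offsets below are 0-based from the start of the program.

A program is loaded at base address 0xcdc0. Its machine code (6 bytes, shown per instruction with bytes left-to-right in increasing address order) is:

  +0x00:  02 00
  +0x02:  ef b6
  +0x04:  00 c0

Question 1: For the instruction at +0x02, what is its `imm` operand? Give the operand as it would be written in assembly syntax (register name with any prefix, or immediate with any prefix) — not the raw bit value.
+0x02: ef b6 ⇒ word 0xb6ef (little)
  top 4b → 0xb → adi [RI]
  rd: (w>>10)&0x3=0x1 → x1
  imm: (w>>0)&0x3ff=0x2ef → #751

#751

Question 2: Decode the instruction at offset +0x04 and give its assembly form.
[04] 00 c0 → 0xc000
  top 4b → 0xc → store [RR]
  rd@[11:10]=0x0 ⇒ x0
  rs@[9:8]=0x0 ⇒ x0

store x0, x0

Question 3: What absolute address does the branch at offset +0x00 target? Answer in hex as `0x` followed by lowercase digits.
0xcdc4

off 0x00: read 02 00 as little → 0x0002
  top 4b → 0x0 → je [J]
  imm: (w>>0)&0xfff=0x2 → #2
  target = base 0xcdc0 + off 0x00 + 2 + imm 2 = 0xcdc4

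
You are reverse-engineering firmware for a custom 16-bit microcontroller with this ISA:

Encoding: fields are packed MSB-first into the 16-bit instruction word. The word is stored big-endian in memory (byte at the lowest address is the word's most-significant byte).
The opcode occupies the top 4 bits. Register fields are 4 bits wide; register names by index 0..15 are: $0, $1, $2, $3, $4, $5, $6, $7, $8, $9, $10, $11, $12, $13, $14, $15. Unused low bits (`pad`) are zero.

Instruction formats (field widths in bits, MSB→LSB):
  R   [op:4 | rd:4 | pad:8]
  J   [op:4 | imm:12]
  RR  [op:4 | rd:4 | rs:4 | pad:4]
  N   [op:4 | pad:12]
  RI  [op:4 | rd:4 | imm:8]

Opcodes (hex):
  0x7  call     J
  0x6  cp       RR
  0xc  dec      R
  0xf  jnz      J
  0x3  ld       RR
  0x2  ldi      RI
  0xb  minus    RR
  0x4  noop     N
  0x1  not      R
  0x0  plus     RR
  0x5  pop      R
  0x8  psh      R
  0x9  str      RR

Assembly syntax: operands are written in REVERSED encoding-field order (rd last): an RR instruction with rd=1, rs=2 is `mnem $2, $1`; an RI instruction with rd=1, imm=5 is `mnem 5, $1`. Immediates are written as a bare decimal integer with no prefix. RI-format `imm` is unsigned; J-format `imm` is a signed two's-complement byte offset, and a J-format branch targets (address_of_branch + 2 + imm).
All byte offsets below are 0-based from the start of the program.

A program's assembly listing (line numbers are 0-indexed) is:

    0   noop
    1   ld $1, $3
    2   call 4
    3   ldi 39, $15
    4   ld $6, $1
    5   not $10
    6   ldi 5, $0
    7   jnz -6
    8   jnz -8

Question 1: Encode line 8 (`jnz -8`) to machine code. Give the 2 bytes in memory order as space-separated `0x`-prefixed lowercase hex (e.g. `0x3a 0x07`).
8. jnz fields op=0xf:4|imm=-8:12 → word fff8h → ff f8

0xff 0xf8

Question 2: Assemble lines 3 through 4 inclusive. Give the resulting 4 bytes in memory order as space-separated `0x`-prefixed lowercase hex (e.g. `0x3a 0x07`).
3. ldi fields op=0x2:4|rd=15:4|imm=39:8 → word 2f27h → 2f 27
4. ld fields op=0x3:4|rd=1:4|rs=6:4|pad=0:4 → word 3160h → 31 60

0x2f 0x27 0x31 0x60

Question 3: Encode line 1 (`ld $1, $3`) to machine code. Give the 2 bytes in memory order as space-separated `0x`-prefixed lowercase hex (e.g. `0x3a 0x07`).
line 1 (ld): pack op=0x3:4|rd=3:4|rs=1:4|pad=0:4 = 0x3310; big→ 33 10

0x33 0x10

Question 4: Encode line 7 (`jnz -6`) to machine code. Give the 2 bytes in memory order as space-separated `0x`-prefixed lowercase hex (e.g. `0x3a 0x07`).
7. jnz fields op=0xf:4|imm=-6:12 → word fffah → ff fa

0xff 0xfa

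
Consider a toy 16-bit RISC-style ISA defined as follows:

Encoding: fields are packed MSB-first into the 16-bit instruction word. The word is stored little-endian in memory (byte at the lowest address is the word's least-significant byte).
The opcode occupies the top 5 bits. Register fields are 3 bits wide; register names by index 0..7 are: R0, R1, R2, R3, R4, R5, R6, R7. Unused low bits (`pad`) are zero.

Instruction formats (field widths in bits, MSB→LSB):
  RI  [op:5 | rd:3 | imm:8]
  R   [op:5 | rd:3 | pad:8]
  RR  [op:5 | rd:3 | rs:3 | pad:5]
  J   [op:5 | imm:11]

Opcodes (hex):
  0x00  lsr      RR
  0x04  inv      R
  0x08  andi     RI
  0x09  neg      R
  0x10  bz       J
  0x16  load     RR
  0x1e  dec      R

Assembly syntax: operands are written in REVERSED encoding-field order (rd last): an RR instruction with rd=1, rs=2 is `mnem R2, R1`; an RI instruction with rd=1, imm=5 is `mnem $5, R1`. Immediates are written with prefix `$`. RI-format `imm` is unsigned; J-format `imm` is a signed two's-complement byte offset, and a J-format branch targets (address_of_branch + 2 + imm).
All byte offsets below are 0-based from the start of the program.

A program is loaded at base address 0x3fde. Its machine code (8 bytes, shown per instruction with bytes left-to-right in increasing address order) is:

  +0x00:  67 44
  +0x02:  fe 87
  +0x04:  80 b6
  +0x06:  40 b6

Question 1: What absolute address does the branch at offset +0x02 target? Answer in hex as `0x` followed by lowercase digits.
[02] fe 87 → 0x87fe
  opcode bits[15:11]=0x10: bz/J
  imm: (w>>0)&0x7ff=0x7fe (s11→-2) → $-2
  target = base 0x3fde + off 0x02 + 2 + imm -2 = 0x3fe0

0x3fe0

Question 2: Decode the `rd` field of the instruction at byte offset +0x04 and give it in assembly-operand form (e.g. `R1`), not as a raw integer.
+0x04: 80 b6 ⇒ word 0xb680 (little)
  op=0xb680>>11=0x16 ⇒ load (RR)
  rd: (w>>8)&0x7=0x6 → R6
  rs: (w>>5)&0x7=0x4 → R4

R6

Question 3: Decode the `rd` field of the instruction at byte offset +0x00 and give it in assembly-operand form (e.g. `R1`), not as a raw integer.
R4

off 0x00: read 67 44 as little → 0x4467
  top 5b → 0x8 → andi [RI]
  rd: (w>>8)&0x7=0x4 → R4
  imm: (w>>0)&0xff=0x67 → $103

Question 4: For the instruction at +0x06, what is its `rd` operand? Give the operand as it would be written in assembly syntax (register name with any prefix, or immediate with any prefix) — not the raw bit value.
[06] 40 b6 → 0xb640
  op=0xb640>>11=0x16 ⇒ load (RR)
  rd: (w>>8)&0x7=0x6 → R6
  rs: (w>>5)&0x7=0x2 → R2

R6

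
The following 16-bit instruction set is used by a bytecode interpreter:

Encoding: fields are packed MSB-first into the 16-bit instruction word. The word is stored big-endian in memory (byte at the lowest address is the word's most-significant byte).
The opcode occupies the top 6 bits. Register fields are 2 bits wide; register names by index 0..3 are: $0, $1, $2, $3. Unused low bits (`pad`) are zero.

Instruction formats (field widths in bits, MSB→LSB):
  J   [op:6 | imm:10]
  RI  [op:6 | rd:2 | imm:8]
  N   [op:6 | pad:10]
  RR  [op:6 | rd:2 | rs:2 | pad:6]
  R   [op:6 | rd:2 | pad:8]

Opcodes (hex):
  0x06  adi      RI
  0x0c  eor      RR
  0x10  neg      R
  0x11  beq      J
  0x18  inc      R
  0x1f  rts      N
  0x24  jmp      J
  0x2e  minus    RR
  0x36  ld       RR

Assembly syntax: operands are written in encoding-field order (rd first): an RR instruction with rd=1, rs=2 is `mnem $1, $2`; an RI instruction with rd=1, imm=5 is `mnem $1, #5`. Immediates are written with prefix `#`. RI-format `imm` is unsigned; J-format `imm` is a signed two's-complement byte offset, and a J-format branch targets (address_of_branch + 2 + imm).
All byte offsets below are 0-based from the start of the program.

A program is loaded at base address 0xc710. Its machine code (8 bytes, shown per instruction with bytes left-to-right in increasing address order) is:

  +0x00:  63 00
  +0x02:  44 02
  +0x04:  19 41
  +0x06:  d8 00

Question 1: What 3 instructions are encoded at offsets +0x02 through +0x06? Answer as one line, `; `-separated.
off 0x02: read 44 02 as big → 0x4402
  opcode bits[15:10]=0x11: beq/J
  imm: (w>>0)&0x3ff=0x2 → #2
off 0x04: read 19 41 as big → 0x1941
  opcode bits[15:10]=0x6: adi/RI
  rd: (w>>8)&0x3=0x1 → $1
  imm: (w>>0)&0xff=0x41 → #65
off 0x06: read d8 00 as big → 0xd800
  opcode bits[15:10]=0x36: ld/RR
  rd: (w>>8)&0x3=0x0 → $0
  rs: (w>>6)&0x3=0x0 → $0

beq #2; adi $1, #65; ld $0, $0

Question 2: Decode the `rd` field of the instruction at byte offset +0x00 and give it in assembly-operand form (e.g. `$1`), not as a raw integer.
$3

+0x00: 63 00 ⇒ word 0x6300 (big)
  opcode bits[15:10]=0x18: inc/R
  [9:8] rd=3 = $3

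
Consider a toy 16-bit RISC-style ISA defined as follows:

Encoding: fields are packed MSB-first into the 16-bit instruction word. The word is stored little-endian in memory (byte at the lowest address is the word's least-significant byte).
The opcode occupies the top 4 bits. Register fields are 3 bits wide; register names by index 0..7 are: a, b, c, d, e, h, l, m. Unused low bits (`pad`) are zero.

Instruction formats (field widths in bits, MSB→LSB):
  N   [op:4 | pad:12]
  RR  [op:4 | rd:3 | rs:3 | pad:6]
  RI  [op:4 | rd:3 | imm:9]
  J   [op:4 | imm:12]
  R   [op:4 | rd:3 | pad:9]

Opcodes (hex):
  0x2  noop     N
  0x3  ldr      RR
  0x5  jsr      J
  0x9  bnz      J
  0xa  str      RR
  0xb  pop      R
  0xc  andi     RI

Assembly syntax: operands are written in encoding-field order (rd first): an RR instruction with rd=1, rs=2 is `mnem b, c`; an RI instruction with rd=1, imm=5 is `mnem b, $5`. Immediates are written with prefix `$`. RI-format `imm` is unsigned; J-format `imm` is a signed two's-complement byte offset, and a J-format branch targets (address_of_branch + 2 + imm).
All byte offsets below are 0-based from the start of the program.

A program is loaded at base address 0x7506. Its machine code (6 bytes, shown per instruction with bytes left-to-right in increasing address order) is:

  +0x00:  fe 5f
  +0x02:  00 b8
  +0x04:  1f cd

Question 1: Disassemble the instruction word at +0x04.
[04] 1f cd → 0xcd1f
  op=0xcd1f>>12=0xc ⇒ andi (RI)
  rd@[11:9]=0x6 ⇒ l
  imm@[8:0]=0x11f ⇒ $287

andi l, $287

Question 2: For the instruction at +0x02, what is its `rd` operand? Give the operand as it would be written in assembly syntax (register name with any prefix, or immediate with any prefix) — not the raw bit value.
+0x02: 00 b8 ⇒ word 0xb800 (little)
  top 4b → 0xb → pop [R]
  rd@[11:9]=0x4 ⇒ e

e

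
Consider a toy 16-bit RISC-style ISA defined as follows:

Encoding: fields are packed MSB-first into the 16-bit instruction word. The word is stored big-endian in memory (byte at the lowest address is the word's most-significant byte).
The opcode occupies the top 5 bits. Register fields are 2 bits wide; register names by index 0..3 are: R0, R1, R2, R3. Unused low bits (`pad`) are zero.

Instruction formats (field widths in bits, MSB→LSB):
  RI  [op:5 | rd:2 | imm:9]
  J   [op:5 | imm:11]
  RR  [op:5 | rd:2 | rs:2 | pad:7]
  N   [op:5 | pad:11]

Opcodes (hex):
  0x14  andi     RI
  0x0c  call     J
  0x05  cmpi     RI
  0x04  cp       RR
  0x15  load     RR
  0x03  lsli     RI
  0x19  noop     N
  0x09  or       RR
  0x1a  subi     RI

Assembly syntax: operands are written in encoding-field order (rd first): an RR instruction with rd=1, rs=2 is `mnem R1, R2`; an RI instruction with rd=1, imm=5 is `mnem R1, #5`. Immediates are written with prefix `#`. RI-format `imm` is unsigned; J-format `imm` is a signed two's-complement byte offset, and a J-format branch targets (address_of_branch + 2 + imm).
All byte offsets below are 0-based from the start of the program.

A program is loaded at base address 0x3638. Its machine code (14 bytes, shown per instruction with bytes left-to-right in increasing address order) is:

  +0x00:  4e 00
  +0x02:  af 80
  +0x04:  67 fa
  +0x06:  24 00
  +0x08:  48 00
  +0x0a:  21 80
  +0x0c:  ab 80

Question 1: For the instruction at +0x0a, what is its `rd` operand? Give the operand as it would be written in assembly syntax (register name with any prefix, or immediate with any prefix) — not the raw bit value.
off 0x0a: read 21 80 as big → 0x2180
  top 5b → 0x4 → cp [RR]
  [10:9] rd=0 = R0
  [8:7] rs=3 = R3

R0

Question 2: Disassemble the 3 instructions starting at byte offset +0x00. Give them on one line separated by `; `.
or R3, R0; load R3, R3; call #-6

+0x00: 4e 00 ⇒ word 0x4e00 (big)
  op=0x4e00>>11=0x9 ⇒ or (RR)
  rd: (w>>9)&0x3=0x3 → R3
  rs: (w>>7)&0x3=0x0 → R0
+0x02: af 80 ⇒ word 0xaf80 (big)
  op=0xaf80>>11=0x15 ⇒ load (RR)
  rd: (w>>9)&0x3=0x3 → R3
  rs: (w>>7)&0x3=0x3 → R3
+0x04: 67 fa ⇒ word 0x67fa (big)
  op=0x67fa>>11=0xc ⇒ call (J)
  imm: (w>>0)&0x7ff=0x7fa (s11→-6) → #-6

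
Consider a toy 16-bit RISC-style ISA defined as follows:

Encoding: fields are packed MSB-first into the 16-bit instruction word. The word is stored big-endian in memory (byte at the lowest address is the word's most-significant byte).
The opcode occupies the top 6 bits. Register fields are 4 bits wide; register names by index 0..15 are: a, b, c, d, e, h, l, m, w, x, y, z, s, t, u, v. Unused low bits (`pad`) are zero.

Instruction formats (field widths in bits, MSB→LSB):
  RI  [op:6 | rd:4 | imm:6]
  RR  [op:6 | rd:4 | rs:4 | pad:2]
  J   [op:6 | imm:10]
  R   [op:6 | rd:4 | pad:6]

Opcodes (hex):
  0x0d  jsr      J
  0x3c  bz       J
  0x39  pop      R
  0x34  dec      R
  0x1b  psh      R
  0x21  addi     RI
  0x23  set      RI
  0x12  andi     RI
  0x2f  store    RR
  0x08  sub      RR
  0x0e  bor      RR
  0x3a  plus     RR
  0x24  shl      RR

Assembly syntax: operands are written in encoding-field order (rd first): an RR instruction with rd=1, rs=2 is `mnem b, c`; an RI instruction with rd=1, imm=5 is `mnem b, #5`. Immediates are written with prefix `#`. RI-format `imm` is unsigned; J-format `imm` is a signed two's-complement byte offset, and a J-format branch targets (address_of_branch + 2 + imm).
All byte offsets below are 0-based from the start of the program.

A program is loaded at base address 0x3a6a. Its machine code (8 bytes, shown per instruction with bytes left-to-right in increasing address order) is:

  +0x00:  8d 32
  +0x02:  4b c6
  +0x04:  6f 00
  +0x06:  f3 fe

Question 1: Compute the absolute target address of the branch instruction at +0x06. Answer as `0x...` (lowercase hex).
0x3a70

+0x06: f3 fe ⇒ word 0xf3fe (big)
  op=0xf3fe>>10=0x3c ⇒ bz (J)
  imm: (w>>0)&0x3ff=0x3fe (s10→-2) → #-2
  target = base 0x3a6a + off 0x06 + 2 + imm -2 = 0x3a70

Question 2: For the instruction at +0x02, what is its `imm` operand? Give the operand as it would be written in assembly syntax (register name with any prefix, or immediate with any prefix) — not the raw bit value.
#6

+0x02: 4b c6 ⇒ word 0x4bc6 (big)
  op=0x4bc6>>10=0x12 ⇒ andi (RI)
  rd@[9:6]=0xf ⇒ v
  imm@[5:0]=0x6 ⇒ #6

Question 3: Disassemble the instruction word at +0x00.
[00] 8d 32 → 0x8d32
  op=0x8d32>>10=0x23 ⇒ set (RI)
  rd@[9:6]=0x4 ⇒ e
  imm@[5:0]=0x32 ⇒ #50

set e, #50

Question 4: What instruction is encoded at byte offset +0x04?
psh s

[04] 6f 00 → 0x6f00
  opcode bits[15:10]=0x1b: psh/R
  rd@[9:6]=0xc ⇒ s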